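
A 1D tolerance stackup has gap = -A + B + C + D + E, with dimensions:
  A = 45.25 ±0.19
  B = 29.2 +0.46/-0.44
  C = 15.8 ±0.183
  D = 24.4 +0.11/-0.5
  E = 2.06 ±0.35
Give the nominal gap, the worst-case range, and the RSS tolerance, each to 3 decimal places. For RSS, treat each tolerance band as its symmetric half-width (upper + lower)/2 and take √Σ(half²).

nominal=26.210 wc=[24.547,27.503] rss=0.698

Stack each dimension's contribution:
  -A: nom -45.250 → Σnom=-45.250; wc +0.190/-0.190 → slack +0.190/-0.190; half-tol=0.190, Σhalf²=0.036100
  +B: nom +29.200 → Σnom=-16.050; wc +0.460/-0.440 → slack +0.650/-0.630; half-tol=0.450, Σhalf²=0.238600
  +C: nom +15.800 → Σnom=-0.250; wc +0.183/-0.183 → slack +0.833/-0.813; half-tol=0.183, Σhalf²=0.272089
  +D: nom +24.400 → Σnom=24.150; wc +0.110/-0.500 → slack +0.943/-1.313; half-tol=0.305, Σhalf²=0.365114
  +E: nom +2.060 → Σnom=26.210; wc +0.350/-0.350 → slack +1.293/-1.663; half-tol=0.350, Σhalf²=0.487614
Nominal = 26.210. Worst-case = [26.210 - 1.663, 26.210 + 1.293] = [24.547, 27.503]. RSS = √0.487614 = 0.698.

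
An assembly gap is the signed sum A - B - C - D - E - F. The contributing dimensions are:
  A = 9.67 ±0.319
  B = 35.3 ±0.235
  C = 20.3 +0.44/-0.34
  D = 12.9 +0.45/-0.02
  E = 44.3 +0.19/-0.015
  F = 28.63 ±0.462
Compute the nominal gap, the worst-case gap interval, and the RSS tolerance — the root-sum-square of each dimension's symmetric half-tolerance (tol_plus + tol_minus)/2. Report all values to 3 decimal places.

nominal=-131.760 wc=[-133.856,-130.369] rss=0.767

Stack each dimension's contribution:
  +A: nom +9.670 → Σnom=9.670; wc +0.319/-0.319 → slack +0.319/-0.319; half-tol=0.319, Σhalf²=0.101761
  -B: nom -35.300 → Σnom=-25.630; wc +0.235/-0.235 → slack +0.554/-0.554; half-tol=0.235, Σhalf²=0.156986
  -C: nom -20.300 → Σnom=-45.930; wc +0.340/-0.440 → slack +0.894/-0.994; half-tol=0.390, Σhalf²=0.309086
  -D: nom -12.900 → Σnom=-58.830; wc +0.020/-0.450 → slack +0.914/-1.444; half-tol=0.235, Σhalf²=0.364311
  -E: nom -44.300 → Σnom=-103.130; wc +0.015/-0.190 → slack +0.929/-1.634; half-tol=0.103, Σhalf²=0.374817
  -F: nom -28.630 → Σnom=-131.760; wc +0.462/-0.462 → slack +1.391/-2.096; half-tol=0.462, Σhalf²=0.588261
Nominal = -131.760. Worst-case = [-131.760 - 2.096, -131.760 + 1.391] = [-133.856, -130.369]. RSS = √0.588261 = 0.767.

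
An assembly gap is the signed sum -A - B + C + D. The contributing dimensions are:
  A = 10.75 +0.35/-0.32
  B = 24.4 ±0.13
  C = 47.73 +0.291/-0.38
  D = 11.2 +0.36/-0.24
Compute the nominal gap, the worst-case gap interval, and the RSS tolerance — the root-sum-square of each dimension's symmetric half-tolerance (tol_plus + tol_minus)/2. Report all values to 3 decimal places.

nominal=23.780 wc=[22.680,24.881] rss=0.576

Stack each dimension's contribution:
  -A: nom -10.750 → Σnom=-10.750; wc +0.320/-0.350 → slack +0.320/-0.350; half-tol=0.335, Σhalf²=0.112225
  -B: nom -24.400 → Σnom=-35.150; wc +0.130/-0.130 → slack +0.450/-0.480; half-tol=0.130, Σhalf²=0.129125
  +C: nom +47.730 → Σnom=12.580; wc +0.291/-0.380 → slack +0.741/-0.860; half-tol=0.336, Σhalf²=0.241685
  +D: nom +11.200 → Σnom=23.780; wc +0.360/-0.240 → slack +1.101/-1.100; half-tol=0.300, Σhalf²=0.331685
Nominal = 23.780. Worst-case = [23.780 - 1.100, 23.780 + 1.101] = [22.680, 24.881]. RSS = √0.331685 = 0.576.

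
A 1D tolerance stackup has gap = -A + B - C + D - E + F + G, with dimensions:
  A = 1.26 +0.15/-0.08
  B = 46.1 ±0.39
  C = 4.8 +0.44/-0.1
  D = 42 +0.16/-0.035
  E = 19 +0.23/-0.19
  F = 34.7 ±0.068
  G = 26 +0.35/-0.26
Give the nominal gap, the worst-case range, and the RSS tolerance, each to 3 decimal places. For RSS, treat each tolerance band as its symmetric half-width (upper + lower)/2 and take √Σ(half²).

nominal=123.740 wc=[122.167,125.078] rss=0.624

Stack each dimension's contribution:
  -A: nom -1.260 → Σnom=-1.260; wc +0.080/-0.150 → slack +0.080/-0.150; half-tol=0.115, Σhalf²=0.013225
  +B: nom +46.100 → Σnom=44.840; wc +0.390/-0.390 → slack +0.470/-0.540; half-tol=0.390, Σhalf²=0.165325
  -C: nom -4.800 → Σnom=40.040; wc +0.100/-0.440 → slack +0.570/-0.980; half-tol=0.270, Σhalf²=0.238225
  +D: nom +42.000 → Σnom=82.040; wc +0.160/-0.035 → slack +0.730/-1.015; half-tol=0.098, Σhalf²=0.247731
  -E: nom -19.000 → Σnom=63.040; wc +0.190/-0.230 → slack +0.920/-1.245; half-tol=0.210, Σhalf²=0.291831
  +F: nom +34.700 → Σnom=97.740; wc +0.068/-0.068 → slack +0.988/-1.313; half-tol=0.068, Σhalf²=0.296455
  +G: nom +26.000 → Σnom=123.740; wc +0.350/-0.260 → slack +1.338/-1.573; half-tol=0.305, Σhalf²=0.389480
Nominal = 123.740. Worst-case = [123.740 - 1.573, 123.740 + 1.338] = [122.167, 125.078]. RSS = √0.389480 = 0.624.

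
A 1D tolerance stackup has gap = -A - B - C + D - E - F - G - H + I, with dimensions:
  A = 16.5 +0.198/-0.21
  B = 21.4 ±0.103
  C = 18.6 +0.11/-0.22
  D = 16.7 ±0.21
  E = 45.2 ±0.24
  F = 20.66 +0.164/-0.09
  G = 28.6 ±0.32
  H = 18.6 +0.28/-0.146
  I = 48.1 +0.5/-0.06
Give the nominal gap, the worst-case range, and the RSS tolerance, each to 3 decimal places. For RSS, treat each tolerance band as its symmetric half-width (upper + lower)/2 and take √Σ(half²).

Stack each dimension's contribution:
  -A: nom -16.500 → Σnom=-16.500; wc +0.210/-0.198 → slack +0.210/-0.198; half-tol=0.204, Σhalf²=0.041616
  -B: nom -21.400 → Σnom=-37.900; wc +0.103/-0.103 → slack +0.313/-0.301; half-tol=0.103, Σhalf²=0.052225
  -C: nom -18.600 → Σnom=-56.500; wc +0.220/-0.110 → slack +0.533/-0.411; half-tol=0.165, Σhalf²=0.079450
  +D: nom +16.700 → Σnom=-39.800; wc +0.210/-0.210 → slack +0.743/-0.621; half-tol=0.210, Σhalf²=0.123550
  -E: nom -45.200 → Σnom=-85.000; wc +0.240/-0.240 → slack +0.983/-0.861; half-tol=0.240, Σhalf²=0.181150
  -F: nom -20.660 → Σnom=-105.660; wc +0.090/-0.164 → slack +1.073/-1.025; half-tol=0.127, Σhalf²=0.197279
  -G: nom -28.600 → Σnom=-134.260; wc +0.320/-0.320 → slack +1.393/-1.345; half-tol=0.320, Σhalf²=0.299679
  -H: nom -18.600 → Σnom=-152.860; wc +0.146/-0.280 → slack +1.539/-1.625; half-tol=0.213, Σhalf²=0.345048
  +I: nom +48.100 → Σnom=-104.760; wc +0.500/-0.060 → slack +2.039/-1.685; half-tol=0.280, Σhalf²=0.423448
Nominal = -104.760. Worst-case = [-104.760 - 1.685, -104.760 + 2.039] = [-106.445, -102.721]. RSS = √0.423448 = 0.651.

nominal=-104.760 wc=[-106.445,-102.721] rss=0.651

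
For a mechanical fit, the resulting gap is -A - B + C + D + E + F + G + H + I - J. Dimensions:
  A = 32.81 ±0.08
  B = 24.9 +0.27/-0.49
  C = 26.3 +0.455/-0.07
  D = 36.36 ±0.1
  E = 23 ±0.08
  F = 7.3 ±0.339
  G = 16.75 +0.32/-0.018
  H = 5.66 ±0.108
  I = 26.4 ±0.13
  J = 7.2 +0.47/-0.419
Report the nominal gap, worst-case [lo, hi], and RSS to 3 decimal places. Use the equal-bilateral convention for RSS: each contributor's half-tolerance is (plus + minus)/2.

Stack each dimension's contribution:
  -A: nom -32.810 → Σnom=-32.810; wc +0.080/-0.080 → slack +0.080/-0.080; half-tol=0.080, Σhalf²=0.006400
  -B: nom -24.900 → Σnom=-57.710; wc +0.490/-0.270 → slack +0.570/-0.350; half-tol=0.380, Σhalf²=0.150800
  +C: nom +26.300 → Σnom=-31.410; wc +0.455/-0.070 → slack +1.025/-0.420; half-tol=0.263, Σhalf²=0.219706
  +D: nom +36.360 → Σnom=4.950; wc +0.100/-0.100 → slack +1.125/-0.520; half-tol=0.100, Σhalf²=0.229706
  +E: nom +23.000 → Σnom=27.950; wc +0.080/-0.080 → slack +1.205/-0.600; half-tol=0.080, Σhalf²=0.236106
  +F: nom +7.300 → Σnom=35.250; wc +0.339/-0.339 → slack +1.544/-0.939; half-tol=0.339, Σhalf²=0.351027
  +G: nom +16.750 → Σnom=52.000; wc +0.320/-0.018 → slack +1.864/-0.957; half-tol=0.169, Σhalf²=0.379588
  +H: nom +5.660 → Σnom=57.660; wc +0.108/-0.108 → slack +1.972/-1.065; half-tol=0.108, Σhalf²=0.391252
  +I: nom +26.400 → Σnom=84.060; wc +0.130/-0.130 → slack +2.102/-1.195; half-tol=0.130, Σhalf²=0.408152
  -J: nom -7.200 → Σnom=76.860; wc +0.419/-0.470 → slack +2.521/-1.665; half-tol=0.445, Σhalf²=0.605733
Nominal = 76.860. Worst-case = [76.860 - 1.665, 76.860 + 2.521] = [75.195, 79.381]. RSS = √0.605733 = 0.778.

nominal=76.860 wc=[75.195,79.381] rss=0.778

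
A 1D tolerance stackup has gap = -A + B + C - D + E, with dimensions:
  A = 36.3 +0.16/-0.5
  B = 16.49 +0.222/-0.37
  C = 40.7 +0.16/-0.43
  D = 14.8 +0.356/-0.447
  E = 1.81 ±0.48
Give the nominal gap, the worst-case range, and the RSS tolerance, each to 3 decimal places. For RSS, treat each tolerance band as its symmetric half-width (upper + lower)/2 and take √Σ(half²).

Stack each dimension's contribution:
  -A: nom -36.300 → Σnom=-36.300; wc +0.500/-0.160 → slack +0.500/-0.160; half-tol=0.330, Σhalf²=0.108900
  +B: nom +16.490 → Σnom=-19.810; wc +0.222/-0.370 → slack +0.722/-0.530; half-tol=0.296, Σhalf²=0.196516
  +C: nom +40.700 → Σnom=20.890; wc +0.160/-0.430 → slack +0.882/-0.960; half-tol=0.295, Σhalf²=0.283541
  -D: nom -14.800 → Σnom=6.090; wc +0.447/-0.356 → slack +1.329/-1.316; half-tol=0.401, Σhalf²=0.444743
  +E: nom +1.810 → Σnom=7.900; wc +0.480/-0.480 → slack +1.809/-1.796; half-tol=0.480, Σhalf²=0.675143
Nominal = 7.900. Worst-case = [7.900 - 1.796, 7.900 + 1.809] = [6.104, 9.709]. RSS = √0.675143 = 0.822.

nominal=7.900 wc=[6.104,9.709] rss=0.822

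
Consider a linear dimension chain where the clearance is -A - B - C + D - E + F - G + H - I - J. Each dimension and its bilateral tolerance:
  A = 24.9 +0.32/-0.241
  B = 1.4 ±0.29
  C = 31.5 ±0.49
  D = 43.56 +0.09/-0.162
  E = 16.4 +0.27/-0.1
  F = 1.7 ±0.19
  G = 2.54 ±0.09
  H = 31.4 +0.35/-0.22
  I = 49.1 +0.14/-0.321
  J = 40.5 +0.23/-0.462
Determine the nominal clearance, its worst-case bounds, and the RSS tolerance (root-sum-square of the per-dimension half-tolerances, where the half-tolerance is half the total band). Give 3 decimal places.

nominal=-89.680 wc=[-92.082,-87.056] rss=0.867

Stack each dimension's contribution:
  -A: nom -24.900 → Σnom=-24.900; wc +0.241/-0.320 → slack +0.241/-0.320; half-tol=0.280, Σhalf²=0.078680
  -B: nom -1.400 → Σnom=-26.300; wc +0.290/-0.290 → slack +0.531/-0.610; half-tol=0.290, Σhalf²=0.162780
  -C: nom -31.500 → Σnom=-57.800; wc +0.490/-0.490 → slack +1.021/-1.100; half-tol=0.490, Σhalf²=0.402880
  +D: nom +43.560 → Σnom=-14.240; wc +0.090/-0.162 → slack +1.111/-1.262; half-tol=0.126, Σhalf²=0.418756
  -E: nom -16.400 → Σnom=-30.640; wc +0.100/-0.270 → slack +1.211/-1.532; half-tol=0.185, Σhalf²=0.452981
  +F: nom +1.700 → Σnom=-28.940; wc +0.190/-0.190 → slack +1.401/-1.722; half-tol=0.190, Σhalf²=0.489081
  -G: nom -2.540 → Σnom=-31.480; wc +0.090/-0.090 → slack +1.491/-1.812; half-tol=0.090, Σhalf²=0.497181
  +H: nom +31.400 → Σnom=-0.080; wc +0.350/-0.220 → slack +1.841/-2.032; half-tol=0.285, Σhalf²=0.578406
  -I: nom -49.100 → Σnom=-49.180; wc +0.321/-0.140 → slack +2.162/-2.172; half-tol=0.231, Σhalf²=0.631537
  -J: nom -40.500 → Σnom=-89.680; wc +0.462/-0.230 → slack +2.624/-2.402; half-tol=0.346, Σhalf²=0.751253
Nominal = -89.680. Worst-case = [-89.680 - 2.402, -89.680 + 2.624] = [-92.082, -87.056]. RSS = √0.751253 = 0.867.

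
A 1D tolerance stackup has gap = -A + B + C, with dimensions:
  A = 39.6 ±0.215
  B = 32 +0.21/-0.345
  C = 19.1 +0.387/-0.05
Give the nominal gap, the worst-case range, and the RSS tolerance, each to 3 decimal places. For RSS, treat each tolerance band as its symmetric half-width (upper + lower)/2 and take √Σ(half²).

Stack each dimension's contribution:
  -A: nom -39.600 → Σnom=-39.600; wc +0.215/-0.215 → slack +0.215/-0.215; half-tol=0.215, Σhalf²=0.046225
  +B: nom +32.000 → Σnom=-7.600; wc +0.210/-0.345 → slack +0.425/-0.560; half-tol=0.277, Σhalf²=0.123231
  +C: nom +19.100 → Σnom=11.500; wc +0.387/-0.050 → slack +0.812/-0.610; half-tol=0.218, Σhalf²=0.170974
Nominal = 11.500. Worst-case = [11.500 - 0.610, 11.500 + 0.812] = [10.890, 12.312]. RSS = √0.170974 = 0.413.

nominal=11.500 wc=[10.890,12.312] rss=0.413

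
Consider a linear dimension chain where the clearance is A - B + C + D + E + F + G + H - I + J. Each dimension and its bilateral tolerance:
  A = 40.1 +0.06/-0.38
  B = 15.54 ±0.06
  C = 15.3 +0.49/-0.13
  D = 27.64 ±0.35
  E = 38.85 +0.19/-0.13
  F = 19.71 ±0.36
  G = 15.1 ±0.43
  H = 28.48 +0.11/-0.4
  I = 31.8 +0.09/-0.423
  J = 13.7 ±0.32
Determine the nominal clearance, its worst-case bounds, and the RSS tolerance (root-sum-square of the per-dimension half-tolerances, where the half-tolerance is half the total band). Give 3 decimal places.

Stack each dimension's contribution:
  +A: nom +40.100 → Σnom=40.100; wc +0.060/-0.380 → slack +0.060/-0.380; half-tol=0.220, Σhalf²=0.048400
  -B: nom -15.540 → Σnom=24.560; wc +0.060/-0.060 → slack +0.120/-0.440; half-tol=0.060, Σhalf²=0.052000
  +C: nom +15.300 → Σnom=39.860; wc +0.490/-0.130 → slack +0.610/-0.570; half-tol=0.310, Σhalf²=0.148100
  +D: nom +27.640 → Σnom=67.500; wc +0.350/-0.350 → slack +0.960/-0.920; half-tol=0.350, Σhalf²=0.270600
  +E: nom +38.850 → Σnom=106.350; wc +0.190/-0.130 → slack +1.150/-1.050; half-tol=0.160, Σhalf²=0.296200
  +F: nom +19.710 → Σnom=126.060; wc +0.360/-0.360 → slack +1.510/-1.410; half-tol=0.360, Σhalf²=0.425800
  +G: nom +15.100 → Σnom=141.160; wc +0.430/-0.430 → slack +1.940/-1.840; half-tol=0.430, Σhalf²=0.610700
  +H: nom +28.480 → Σnom=169.640; wc +0.110/-0.400 → slack +2.050/-2.240; half-tol=0.255, Σhalf²=0.675725
  -I: nom -31.800 → Σnom=137.840; wc +0.423/-0.090 → slack +2.473/-2.330; half-tol=0.257, Σhalf²=0.741517
  +J: nom +13.700 → Σnom=151.540; wc +0.320/-0.320 → slack +2.793/-2.650; half-tol=0.320, Σhalf²=0.843917
Nominal = 151.540. Worst-case = [151.540 - 2.650, 151.540 + 2.793] = [148.890, 154.333]. RSS = √0.843917 = 0.919.

nominal=151.540 wc=[148.890,154.333] rss=0.919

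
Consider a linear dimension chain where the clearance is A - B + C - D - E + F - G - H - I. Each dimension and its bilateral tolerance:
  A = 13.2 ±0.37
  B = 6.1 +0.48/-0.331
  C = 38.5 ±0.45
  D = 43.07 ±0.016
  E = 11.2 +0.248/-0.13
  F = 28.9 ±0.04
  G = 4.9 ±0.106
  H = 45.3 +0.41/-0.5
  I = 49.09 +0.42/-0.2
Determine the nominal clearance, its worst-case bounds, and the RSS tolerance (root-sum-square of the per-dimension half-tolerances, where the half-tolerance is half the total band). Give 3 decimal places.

nominal=-79.060 wc=[-81.600,-76.917] rss=0.925

Stack each dimension's contribution:
  +A: nom +13.200 → Σnom=13.200; wc +0.370/-0.370 → slack +0.370/-0.370; half-tol=0.370, Σhalf²=0.136900
  -B: nom -6.100 → Σnom=7.100; wc +0.331/-0.480 → slack +0.701/-0.850; half-tol=0.405, Σhalf²=0.301330
  +C: nom +38.500 → Σnom=45.600; wc +0.450/-0.450 → slack +1.151/-1.300; half-tol=0.450, Σhalf²=0.503830
  -D: nom -43.070 → Σnom=2.530; wc +0.016/-0.016 → slack +1.167/-1.316; half-tol=0.016, Σhalf²=0.504086
  -E: nom -11.200 → Σnom=-8.670; wc +0.130/-0.248 → slack +1.297/-1.564; half-tol=0.189, Σhalf²=0.539807
  +F: nom +28.900 → Σnom=20.230; wc +0.040/-0.040 → slack +1.337/-1.604; half-tol=0.040, Σhalf²=0.541407
  -G: nom -4.900 → Σnom=15.330; wc +0.106/-0.106 → slack +1.443/-1.710; half-tol=0.106, Σhalf²=0.552643
  -H: nom -45.300 → Σnom=-29.970; wc +0.500/-0.410 → slack +1.943/-2.120; half-tol=0.455, Σhalf²=0.759668
  -I: nom -49.090 → Σnom=-79.060; wc +0.200/-0.420 → slack +2.143/-2.540; half-tol=0.310, Σhalf²=0.855768
Nominal = -79.060. Worst-case = [-79.060 - 2.540, -79.060 + 2.143] = [-81.600, -76.917]. RSS = √0.855768 = 0.925.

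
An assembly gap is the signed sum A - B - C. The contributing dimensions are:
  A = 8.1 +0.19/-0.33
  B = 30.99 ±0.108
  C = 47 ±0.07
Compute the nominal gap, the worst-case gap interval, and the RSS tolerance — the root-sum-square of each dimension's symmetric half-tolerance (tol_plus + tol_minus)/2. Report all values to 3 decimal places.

nominal=-69.890 wc=[-70.398,-69.522] rss=0.290

Stack each dimension's contribution:
  +A: nom +8.100 → Σnom=8.100; wc +0.190/-0.330 → slack +0.190/-0.330; half-tol=0.260, Σhalf²=0.067600
  -B: nom -30.990 → Σnom=-22.890; wc +0.108/-0.108 → slack +0.298/-0.438; half-tol=0.108, Σhalf²=0.079264
  -C: nom -47.000 → Σnom=-69.890; wc +0.070/-0.070 → slack +0.368/-0.508; half-tol=0.070, Σhalf²=0.084164
Nominal = -69.890. Worst-case = [-69.890 - 0.508, -69.890 + 0.368] = [-70.398, -69.522]. RSS = √0.084164 = 0.290.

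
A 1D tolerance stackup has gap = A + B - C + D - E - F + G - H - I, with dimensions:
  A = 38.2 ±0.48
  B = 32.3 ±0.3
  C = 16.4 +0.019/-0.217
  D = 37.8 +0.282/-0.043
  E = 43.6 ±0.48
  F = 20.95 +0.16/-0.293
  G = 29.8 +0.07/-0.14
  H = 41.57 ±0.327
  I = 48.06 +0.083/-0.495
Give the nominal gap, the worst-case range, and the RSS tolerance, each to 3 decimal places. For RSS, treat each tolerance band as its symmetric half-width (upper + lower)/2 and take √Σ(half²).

nominal=-32.480 wc=[-34.512,-29.536] rss=0.919

Stack each dimension's contribution:
  +A: nom +38.200 → Σnom=38.200; wc +0.480/-0.480 → slack +0.480/-0.480; half-tol=0.480, Σhalf²=0.230400
  +B: nom +32.300 → Σnom=70.500; wc +0.300/-0.300 → slack +0.780/-0.780; half-tol=0.300, Σhalf²=0.320400
  -C: nom -16.400 → Σnom=54.100; wc +0.217/-0.019 → slack +0.997/-0.799; half-tol=0.118, Σhalf²=0.334324
  +D: nom +37.800 → Σnom=91.900; wc +0.282/-0.043 → slack +1.279/-0.842; half-tol=0.162, Σhalf²=0.360730
  -E: nom -43.600 → Σnom=48.300; wc +0.480/-0.480 → slack +1.759/-1.322; half-tol=0.480, Σhalf²=0.591130
  -F: nom -20.950 → Σnom=27.350; wc +0.293/-0.160 → slack +2.052/-1.482; half-tol=0.226, Σhalf²=0.642432
  +G: nom +29.800 → Σnom=57.150; wc +0.070/-0.140 → slack +2.122/-1.622; half-tol=0.105, Σhalf²=0.653457
  -H: nom -41.570 → Σnom=15.580; wc +0.327/-0.327 → slack +2.449/-1.949; half-tol=0.327, Σhalf²=0.760386
  -I: nom -48.060 → Σnom=-32.480; wc +0.495/-0.083 → slack +2.944/-2.032; half-tol=0.289, Σhalf²=0.843907
Nominal = -32.480. Worst-case = [-32.480 - 2.032, -32.480 + 2.944] = [-34.512, -29.536]. RSS = √0.843907 = 0.919.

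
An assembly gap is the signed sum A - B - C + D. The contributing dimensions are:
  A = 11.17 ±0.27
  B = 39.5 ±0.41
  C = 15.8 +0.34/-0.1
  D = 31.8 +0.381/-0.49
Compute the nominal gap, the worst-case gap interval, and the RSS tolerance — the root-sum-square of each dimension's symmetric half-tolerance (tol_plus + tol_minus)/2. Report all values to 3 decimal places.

nominal=-12.330 wc=[-13.840,-11.169] rss=0.692

Stack each dimension's contribution:
  +A: nom +11.170 → Σnom=11.170; wc +0.270/-0.270 → slack +0.270/-0.270; half-tol=0.270, Σhalf²=0.072900
  -B: nom -39.500 → Σnom=-28.330; wc +0.410/-0.410 → slack +0.680/-0.680; half-tol=0.410, Σhalf²=0.241000
  -C: nom -15.800 → Σnom=-44.130; wc +0.100/-0.340 → slack +0.780/-1.020; half-tol=0.220, Σhalf²=0.289400
  +D: nom +31.800 → Σnom=-12.330; wc +0.381/-0.490 → slack +1.161/-1.510; half-tol=0.435, Σhalf²=0.479060
Nominal = -12.330. Worst-case = [-12.330 - 1.510, -12.330 + 1.161] = [-13.840, -11.169]. RSS = √0.479060 = 0.692.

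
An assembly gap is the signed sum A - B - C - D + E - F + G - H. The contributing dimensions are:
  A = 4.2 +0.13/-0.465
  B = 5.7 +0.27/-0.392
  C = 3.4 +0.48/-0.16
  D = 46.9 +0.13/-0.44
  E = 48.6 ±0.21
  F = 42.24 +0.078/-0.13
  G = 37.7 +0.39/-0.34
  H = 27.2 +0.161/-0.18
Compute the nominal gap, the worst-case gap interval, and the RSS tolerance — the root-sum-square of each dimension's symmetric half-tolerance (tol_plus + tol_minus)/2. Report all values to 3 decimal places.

nominal=-34.940 wc=[-37.074,-32.908] rss=0.774

Stack each dimension's contribution:
  +A: nom +4.200 → Σnom=4.200; wc +0.130/-0.465 → slack +0.130/-0.465; half-tol=0.297, Σhalf²=0.088506
  -B: nom -5.700 → Σnom=-1.500; wc +0.392/-0.270 → slack +0.522/-0.735; half-tol=0.331, Σhalf²=0.198067
  -C: nom -3.400 → Σnom=-4.900; wc +0.160/-0.480 → slack +0.682/-1.215; half-tol=0.320, Σhalf²=0.300467
  -D: nom -46.900 → Σnom=-51.800; wc +0.440/-0.130 → slack +1.122/-1.345; half-tol=0.285, Σhalf²=0.381692
  +E: nom +48.600 → Σnom=-3.200; wc +0.210/-0.210 → slack +1.332/-1.555; half-tol=0.210, Σhalf²=0.425792
  -F: nom -42.240 → Σnom=-45.440; wc +0.130/-0.078 → slack +1.462/-1.633; half-tol=0.104, Σhalf²=0.436608
  +G: nom +37.700 → Σnom=-7.740; wc +0.390/-0.340 → slack +1.852/-1.973; half-tol=0.365, Σhalf²=0.569833
  -H: nom -27.200 → Σnom=-34.940; wc +0.180/-0.161 → slack +2.032/-2.134; half-tol=0.170, Σhalf²=0.598904
Nominal = -34.940. Worst-case = [-34.940 - 2.134, -34.940 + 2.032] = [-37.074, -32.908]. RSS = √0.598904 = 0.774.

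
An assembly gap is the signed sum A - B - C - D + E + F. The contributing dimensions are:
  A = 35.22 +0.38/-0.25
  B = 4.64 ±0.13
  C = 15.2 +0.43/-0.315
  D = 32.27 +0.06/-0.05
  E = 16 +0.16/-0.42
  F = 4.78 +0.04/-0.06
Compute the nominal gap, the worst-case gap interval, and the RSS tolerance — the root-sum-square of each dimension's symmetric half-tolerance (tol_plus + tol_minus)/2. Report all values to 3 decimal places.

Stack each dimension's contribution:
  +A: nom +35.220 → Σnom=35.220; wc +0.380/-0.250 → slack +0.380/-0.250; half-tol=0.315, Σhalf²=0.099225
  -B: nom -4.640 → Σnom=30.580; wc +0.130/-0.130 → slack +0.510/-0.380; half-tol=0.130, Σhalf²=0.116125
  -C: nom -15.200 → Σnom=15.380; wc +0.315/-0.430 → slack +0.825/-0.810; half-tol=0.372, Σhalf²=0.254881
  -D: nom -32.270 → Σnom=-16.890; wc +0.050/-0.060 → slack +0.875/-0.870; half-tol=0.055, Σhalf²=0.257906
  +E: nom +16.000 → Σnom=-0.890; wc +0.160/-0.420 → slack +1.035/-1.290; half-tol=0.290, Σhalf²=0.342006
  +F: nom +4.780 → Σnom=3.890; wc +0.040/-0.060 → slack +1.075/-1.350; half-tol=0.050, Σhalf²=0.344506
Nominal = 3.890. Worst-case = [3.890 - 1.350, 3.890 + 1.075] = [2.540, 4.965]. RSS = √0.344506 = 0.587.

nominal=3.890 wc=[2.540,4.965] rss=0.587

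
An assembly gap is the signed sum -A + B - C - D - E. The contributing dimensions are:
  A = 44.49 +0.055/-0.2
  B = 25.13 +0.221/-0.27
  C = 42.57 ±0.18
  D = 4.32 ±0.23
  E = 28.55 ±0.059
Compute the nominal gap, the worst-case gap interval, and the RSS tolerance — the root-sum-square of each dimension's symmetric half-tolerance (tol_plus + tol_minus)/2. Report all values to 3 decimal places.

Stack each dimension's contribution:
  -A: nom -44.490 → Σnom=-44.490; wc +0.200/-0.055 → slack +0.200/-0.055; half-tol=0.128, Σhalf²=0.016256
  +B: nom +25.130 → Σnom=-19.360; wc +0.221/-0.270 → slack +0.421/-0.325; half-tol=0.245, Σhalf²=0.076526
  -C: nom -42.570 → Σnom=-61.930; wc +0.180/-0.180 → slack +0.601/-0.505; half-tol=0.180, Σhalf²=0.108926
  -D: nom -4.320 → Σnom=-66.250; wc +0.230/-0.230 → slack +0.831/-0.735; half-tol=0.230, Σhalf²=0.161826
  -E: nom -28.550 → Σnom=-94.800; wc +0.059/-0.059 → slack +0.890/-0.794; half-tol=0.059, Σhalf²=0.165307
Nominal = -94.800. Worst-case = [-94.800 - 0.794, -94.800 + 0.890] = [-95.594, -93.910]. RSS = √0.165307 = 0.407.

nominal=-94.800 wc=[-95.594,-93.910] rss=0.407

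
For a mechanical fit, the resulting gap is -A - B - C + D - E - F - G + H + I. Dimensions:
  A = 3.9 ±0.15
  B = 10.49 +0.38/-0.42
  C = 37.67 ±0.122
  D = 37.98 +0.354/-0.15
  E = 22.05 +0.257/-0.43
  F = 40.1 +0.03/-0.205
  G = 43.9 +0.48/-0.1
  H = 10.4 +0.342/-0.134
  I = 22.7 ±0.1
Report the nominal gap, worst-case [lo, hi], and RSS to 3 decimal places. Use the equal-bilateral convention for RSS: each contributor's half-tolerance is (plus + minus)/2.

nominal=-87.030 wc=[-88.833,-84.807] rss=0.737

Stack each dimension's contribution:
  -A: nom -3.900 → Σnom=-3.900; wc +0.150/-0.150 → slack +0.150/-0.150; half-tol=0.150, Σhalf²=0.022500
  -B: nom -10.490 → Σnom=-14.390; wc +0.420/-0.380 → slack +0.570/-0.530; half-tol=0.400, Σhalf²=0.182500
  -C: nom -37.670 → Σnom=-52.060; wc +0.122/-0.122 → slack +0.692/-0.652; half-tol=0.122, Σhalf²=0.197384
  +D: nom +37.980 → Σnom=-14.080; wc +0.354/-0.150 → slack +1.046/-0.802; half-tol=0.252, Σhalf²=0.260888
  -E: nom -22.050 → Σnom=-36.130; wc +0.430/-0.257 → slack +1.476/-1.059; half-tol=0.344, Σhalf²=0.378880
  -F: nom -40.100 → Σnom=-76.230; wc +0.205/-0.030 → slack +1.681/-1.089; half-tol=0.117, Σhalf²=0.392687
  -G: nom -43.900 → Σnom=-120.130; wc +0.100/-0.480 → slack +1.781/-1.569; half-tol=0.290, Σhalf²=0.476787
  +H: nom +10.400 → Σnom=-109.730; wc +0.342/-0.134 → slack +2.123/-1.703; half-tol=0.238, Σhalf²=0.533431
  +I: nom +22.700 → Σnom=-87.030; wc +0.100/-0.100 → slack +2.223/-1.803; half-tol=0.100, Σhalf²=0.543431
Nominal = -87.030. Worst-case = [-87.030 - 1.803, -87.030 + 2.223] = [-88.833, -84.807]. RSS = √0.543431 = 0.737.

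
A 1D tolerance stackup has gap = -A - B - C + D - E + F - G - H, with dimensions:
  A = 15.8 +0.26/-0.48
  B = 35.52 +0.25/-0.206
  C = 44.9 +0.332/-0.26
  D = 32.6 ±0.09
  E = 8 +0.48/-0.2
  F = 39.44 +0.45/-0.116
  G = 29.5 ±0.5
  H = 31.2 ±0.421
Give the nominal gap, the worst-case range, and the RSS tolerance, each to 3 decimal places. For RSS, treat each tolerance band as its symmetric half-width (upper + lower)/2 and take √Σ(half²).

Stack each dimension's contribution:
  -A: nom -15.800 → Σnom=-15.800; wc +0.480/-0.260 → slack +0.480/-0.260; half-tol=0.370, Σhalf²=0.136900
  -B: nom -35.520 → Σnom=-51.320; wc +0.206/-0.250 → slack +0.686/-0.510; half-tol=0.228, Σhalf²=0.188884
  -C: nom -44.900 → Σnom=-96.220; wc +0.260/-0.332 → slack +0.946/-0.842; half-tol=0.296, Σhalf²=0.276500
  +D: nom +32.600 → Σnom=-63.620; wc +0.090/-0.090 → slack +1.036/-0.932; half-tol=0.090, Σhalf²=0.284600
  -E: nom -8.000 → Σnom=-71.620; wc +0.200/-0.480 → slack +1.236/-1.412; half-tol=0.340, Σhalf²=0.400200
  +F: nom +39.440 → Σnom=-32.180; wc +0.450/-0.116 → slack +1.686/-1.528; half-tol=0.283, Σhalf²=0.480289
  -G: nom -29.500 → Σnom=-61.680; wc +0.500/-0.500 → slack +2.186/-2.028; half-tol=0.500, Σhalf²=0.730289
  -H: nom -31.200 → Σnom=-92.880; wc +0.421/-0.421 → slack +2.607/-2.449; half-tol=0.421, Σhalf²=0.907530
Nominal = -92.880. Worst-case = [-92.880 - 2.449, -92.880 + 2.607] = [-95.329, -90.273]. RSS = √0.907530 = 0.953.

nominal=-92.880 wc=[-95.329,-90.273] rss=0.953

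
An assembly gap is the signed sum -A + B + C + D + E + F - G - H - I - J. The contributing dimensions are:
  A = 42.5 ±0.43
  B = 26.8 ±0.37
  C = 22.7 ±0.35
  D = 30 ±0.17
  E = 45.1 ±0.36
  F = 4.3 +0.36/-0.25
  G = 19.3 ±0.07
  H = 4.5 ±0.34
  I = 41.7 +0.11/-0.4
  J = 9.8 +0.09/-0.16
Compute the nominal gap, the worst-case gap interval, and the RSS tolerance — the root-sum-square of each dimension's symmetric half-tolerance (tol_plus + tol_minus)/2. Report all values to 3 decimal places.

nominal=11.100 wc=[8.560,14.110] rss=0.947

Stack each dimension's contribution:
  -A: nom -42.500 → Σnom=-42.500; wc +0.430/-0.430 → slack +0.430/-0.430; half-tol=0.430, Σhalf²=0.184900
  +B: nom +26.800 → Σnom=-15.700; wc +0.370/-0.370 → slack +0.800/-0.800; half-tol=0.370, Σhalf²=0.321800
  +C: nom +22.700 → Σnom=7.000; wc +0.350/-0.350 → slack +1.150/-1.150; half-tol=0.350, Σhalf²=0.444300
  +D: nom +30.000 → Σnom=37.000; wc +0.170/-0.170 → slack +1.320/-1.320; half-tol=0.170, Σhalf²=0.473200
  +E: nom +45.100 → Σnom=82.100; wc +0.360/-0.360 → slack +1.680/-1.680; half-tol=0.360, Σhalf²=0.602800
  +F: nom +4.300 → Σnom=86.400; wc +0.360/-0.250 → slack +2.040/-1.930; half-tol=0.305, Σhalf²=0.695825
  -G: nom -19.300 → Σnom=67.100; wc +0.070/-0.070 → slack +2.110/-2.000; half-tol=0.070, Σhalf²=0.700725
  -H: nom -4.500 → Σnom=62.600; wc +0.340/-0.340 → slack +2.450/-2.340; half-tol=0.340, Σhalf²=0.816325
  -I: nom -41.700 → Σnom=20.900; wc +0.400/-0.110 → slack +2.850/-2.450; half-tol=0.255, Σhalf²=0.881350
  -J: nom -9.800 → Σnom=11.100; wc +0.160/-0.090 → slack +3.010/-2.540; half-tol=0.125, Σhalf²=0.896975
Nominal = 11.100. Worst-case = [11.100 - 2.540, 11.100 + 3.010] = [8.560, 14.110]. RSS = √0.896975 = 0.947.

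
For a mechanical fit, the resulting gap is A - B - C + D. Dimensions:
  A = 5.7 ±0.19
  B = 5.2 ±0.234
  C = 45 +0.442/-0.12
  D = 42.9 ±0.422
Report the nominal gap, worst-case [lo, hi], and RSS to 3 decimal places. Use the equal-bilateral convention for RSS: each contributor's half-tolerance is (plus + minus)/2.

Stack each dimension's contribution:
  +A: nom +5.700 → Σnom=5.700; wc +0.190/-0.190 → slack +0.190/-0.190; half-tol=0.190, Σhalf²=0.036100
  -B: nom -5.200 → Σnom=0.500; wc +0.234/-0.234 → slack +0.424/-0.424; half-tol=0.234, Σhalf²=0.090856
  -C: nom -45.000 → Σnom=-44.500; wc +0.120/-0.442 → slack +0.544/-0.866; half-tol=0.281, Σhalf²=0.169817
  +D: nom +42.900 → Σnom=-1.600; wc +0.422/-0.422 → slack +0.966/-1.288; half-tol=0.422, Σhalf²=0.347901
Nominal = -1.600. Worst-case = [-1.600 - 1.288, -1.600 + 0.966] = [-2.888, -0.634]. RSS = √0.347901 = 0.590.

nominal=-1.600 wc=[-2.888,-0.634] rss=0.590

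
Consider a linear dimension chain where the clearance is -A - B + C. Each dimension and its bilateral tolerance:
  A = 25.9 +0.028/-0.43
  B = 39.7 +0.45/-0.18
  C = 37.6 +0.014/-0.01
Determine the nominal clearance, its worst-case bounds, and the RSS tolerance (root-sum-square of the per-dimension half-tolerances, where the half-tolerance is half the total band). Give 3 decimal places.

nominal=-28.000 wc=[-28.488,-27.376] rss=0.390

Stack each dimension's contribution:
  -A: nom -25.900 → Σnom=-25.900; wc +0.430/-0.028 → slack +0.430/-0.028; half-tol=0.229, Σhalf²=0.052441
  -B: nom -39.700 → Σnom=-65.600; wc +0.180/-0.450 → slack +0.610/-0.478; half-tol=0.315, Σhalf²=0.151666
  +C: nom +37.600 → Σnom=-28.000; wc +0.014/-0.010 → slack +0.624/-0.488; half-tol=0.012, Σhalf²=0.151810
Nominal = -28.000. Worst-case = [-28.000 - 0.488, -28.000 + 0.624] = [-28.488, -27.376]. RSS = √0.151810 = 0.390.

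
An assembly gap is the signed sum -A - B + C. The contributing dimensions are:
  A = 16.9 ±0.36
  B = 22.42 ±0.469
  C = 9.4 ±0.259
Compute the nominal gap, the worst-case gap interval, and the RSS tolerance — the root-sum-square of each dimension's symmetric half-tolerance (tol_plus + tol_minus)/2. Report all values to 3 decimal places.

nominal=-29.920 wc=[-31.008,-28.832] rss=0.645

Stack each dimension's contribution:
  -A: nom -16.900 → Σnom=-16.900; wc +0.360/-0.360 → slack +0.360/-0.360; half-tol=0.360, Σhalf²=0.129600
  -B: nom -22.420 → Σnom=-39.320; wc +0.469/-0.469 → slack +0.829/-0.829; half-tol=0.469, Σhalf²=0.349561
  +C: nom +9.400 → Σnom=-29.920; wc +0.259/-0.259 → slack +1.088/-1.088; half-tol=0.259, Σhalf²=0.416642
Nominal = -29.920. Worst-case = [-29.920 - 1.088, -29.920 + 1.088] = [-31.008, -28.832]. RSS = √0.416642 = 0.645.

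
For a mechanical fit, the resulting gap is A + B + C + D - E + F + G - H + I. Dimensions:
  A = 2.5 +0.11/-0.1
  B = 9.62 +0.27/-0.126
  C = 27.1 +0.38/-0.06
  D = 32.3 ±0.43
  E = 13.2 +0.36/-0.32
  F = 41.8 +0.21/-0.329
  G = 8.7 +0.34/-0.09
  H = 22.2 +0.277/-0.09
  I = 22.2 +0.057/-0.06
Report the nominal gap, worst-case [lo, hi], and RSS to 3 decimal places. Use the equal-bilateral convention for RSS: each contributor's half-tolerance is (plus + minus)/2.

nominal=108.820 wc=[106.988,111.027] rss=0.745

Stack each dimension's contribution:
  +A: nom +2.500 → Σnom=2.500; wc +0.110/-0.100 → slack +0.110/-0.100; half-tol=0.105, Σhalf²=0.011025
  +B: nom +9.620 → Σnom=12.120; wc +0.270/-0.126 → slack +0.380/-0.226; half-tol=0.198, Σhalf²=0.050229
  +C: nom +27.100 → Σnom=39.220; wc +0.380/-0.060 → slack +0.760/-0.286; half-tol=0.220, Σhalf²=0.098629
  +D: nom +32.300 → Σnom=71.520; wc +0.430/-0.430 → slack +1.190/-0.716; half-tol=0.430, Σhalf²=0.283529
  -E: nom -13.200 → Σnom=58.320; wc +0.320/-0.360 → slack +1.510/-1.076; half-tol=0.340, Σhalf²=0.399129
  +F: nom +41.800 → Σnom=100.120; wc +0.210/-0.329 → slack +1.720/-1.405; half-tol=0.270, Σhalf²=0.471759
  +G: nom +8.700 → Σnom=108.820; wc +0.340/-0.090 → slack +2.060/-1.495; half-tol=0.215, Σhalf²=0.517984
  -H: nom -22.200 → Σnom=86.620; wc +0.090/-0.277 → slack +2.150/-1.772; half-tol=0.183, Σhalf²=0.551656
  +I: nom +22.200 → Σnom=108.820; wc +0.057/-0.060 → slack +2.207/-1.832; half-tol=0.058, Σhalf²=0.555079
Nominal = 108.820. Worst-case = [108.820 - 1.832, 108.820 + 2.207] = [106.988, 111.027]. RSS = √0.555079 = 0.745.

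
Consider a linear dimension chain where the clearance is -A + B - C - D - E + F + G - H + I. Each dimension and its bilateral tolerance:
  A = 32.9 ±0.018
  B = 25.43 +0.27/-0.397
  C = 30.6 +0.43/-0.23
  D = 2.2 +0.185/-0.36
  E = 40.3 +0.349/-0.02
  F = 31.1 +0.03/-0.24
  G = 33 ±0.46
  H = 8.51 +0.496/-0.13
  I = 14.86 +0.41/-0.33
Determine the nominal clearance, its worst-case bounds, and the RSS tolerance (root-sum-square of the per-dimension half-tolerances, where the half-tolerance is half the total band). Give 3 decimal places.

Stack each dimension's contribution:
  -A: nom -32.900 → Σnom=-32.900; wc +0.018/-0.018 → slack +0.018/-0.018; half-tol=0.018, Σhalf²=0.000324
  +B: nom +25.430 → Σnom=-7.470; wc +0.270/-0.397 → slack +0.288/-0.415; half-tol=0.334, Σhalf²=0.111546
  -C: nom -30.600 → Σnom=-38.070; wc +0.230/-0.430 → slack +0.518/-0.845; half-tol=0.330, Σhalf²=0.220446
  -D: nom -2.200 → Σnom=-40.270; wc +0.360/-0.185 → slack +0.878/-1.030; half-tol=0.272, Σhalf²=0.294702
  -E: nom -40.300 → Σnom=-80.570; wc +0.020/-0.349 → slack +0.898/-1.379; half-tol=0.184, Σhalf²=0.328743
  +F: nom +31.100 → Σnom=-49.470; wc +0.030/-0.240 → slack +0.928/-1.619; half-tol=0.135, Σhalf²=0.346968
  +G: nom +33.000 → Σnom=-16.470; wc +0.460/-0.460 → slack +1.388/-2.079; half-tol=0.460, Σhalf²=0.558568
  -H: nom -8.510 → Σnom=-24.980; wc +0.130/-0.496 → slack +1.518/-2.575; half-tol=0.313, Σhalf²=0.656537
  +I: nom +14.860 → Σnom=-10.120; wc +0.410/-0.330 → slack +1.928/-2.905; half-tol=0.370, Σhalf²=0.793437
Nominal = -10.120. Worst-case = [-10.120 - 2.905, -10.120 + 1.928] = [-13.025, -8.192]. RSS = √0.793437 = 0.891.

nominal=-10.120 wc=[-13.025,-8.192] rss=0.891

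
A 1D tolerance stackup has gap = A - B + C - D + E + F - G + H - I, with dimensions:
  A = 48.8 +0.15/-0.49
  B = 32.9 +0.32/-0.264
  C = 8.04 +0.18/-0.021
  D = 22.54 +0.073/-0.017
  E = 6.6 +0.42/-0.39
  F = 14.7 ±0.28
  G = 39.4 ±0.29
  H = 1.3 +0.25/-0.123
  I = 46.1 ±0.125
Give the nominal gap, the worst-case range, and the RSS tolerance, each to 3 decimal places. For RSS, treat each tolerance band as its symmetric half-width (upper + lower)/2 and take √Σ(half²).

Stack each dimension's contribution:
  +A: nom +48.800 → Σnom=48.800; wc +0.150/-0.490 → slack +0.150/-0.490; half-tol=0.320, Σhalf²=0.102400
  -B: nom -32.900 → Σnom=15.900; wc +0.264/-0.320 → slack +0.414/-0.810; half-tol=0.292, Σhalf²=0.187664
  +C: nom +8.040 → Σnom=23.940; wc +0.180/-0.021 → slack +0.594/-0.831; half-tol=0.100, Σhalf²=0.197764
  -D: nom -22.540 → Σnom=1.400; wc +0.017/-0.073 → slack +0.611/-0.904; half-tol=0.045, Σhalf²=0.199789
  +E: nom +6.600 → Σnom=8.000; wc +0.420/-0.390 → slack +1.031/-1.294; half-tol=0.405, Σhalf²=0.363814
  +F: nom +14.700 → Σnom=22.700; wc +0.280/-0.280 → slack +1.311/-1.574; half-tol=0.280, Σhalf²=0.442214
  -G: nom -39.400 → Σnom=-16.700; wc +0.290/-0.290 → slack +1.601/-1.864; half-tol=0.290, Σhalf²=0.526314
  +H: nom +1.300 → Σnom=-15.400; wc +0.250/-0.123 → slack +1.851/-1.987; half-tol=0.186, Σhalf²=0.561097
  -I: nom -46.100 → Σnom=-61.500; wc +0.125/-0.125 → slack +1.976/-2.112; half-tol=0.125, Σhalf²=0.576722
Nominal = -61.500. Worst-case = [-61.500 - 2.112, -61.500 + 1.976] = [-63.612, -59.524]. RSS = √0.576722 = 0.759.

nominal=-61.500 wc=[-63.612,-59.524] rss=0.759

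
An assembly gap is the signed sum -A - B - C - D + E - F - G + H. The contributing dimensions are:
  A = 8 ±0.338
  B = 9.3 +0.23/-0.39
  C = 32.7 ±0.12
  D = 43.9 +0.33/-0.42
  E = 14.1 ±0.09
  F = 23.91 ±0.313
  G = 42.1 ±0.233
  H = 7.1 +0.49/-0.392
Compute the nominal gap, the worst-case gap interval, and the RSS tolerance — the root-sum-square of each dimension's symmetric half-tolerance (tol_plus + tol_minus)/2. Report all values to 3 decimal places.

nominal=-138.710 wc=[-140.756,-136.316] rss=0.849

Stack each dimension's contribution:
  -A: nom -8.000 → Σnom=-8.000; wc +0.338/-0.338 → slack +0.338/-0.338; half-tol=0.338, Σhalf²=0.114244
  -B: nom -9.300 → Σnom=-17.300; wc +0.390/-0.230 → slack +0.728/-0.568; half-tol=0.310, Σhalf²=0.210344
  -C: nom -32.700 → Σnom=-50.000; wc +0.120/-0.120 → slack +0.848/-0.688; half-tol=0.120, Σhalf²=0.224744
  -D: nom -43.900 → Σnom=-93.900; wc +0.420/-0.330 → slack +1.268/-1.018; half-tol=0.375, Σhalf²=0.365369
  +E: nom +14.100 → Σnom=-79.800; wc +0.090/-0.090 → slack +1.358/-1.108; half-tol=0.090, Σhalf²=0.373469
  -F: nom -23.910 → Σnom=-103.710; wc +0.313/-0.313 → slack +1.671/-1.421; half-tol=0.313, Σhalf²=0.471438
  -G: nom -42.100 → Σnom=-145.810; wc +0.233/-0.233 → slack +1.904/-1.654; half-tol=0.233, Σhalf²=0.525727
  +H: nom +7.100 → Σnom=-138.710; wc +0.490/-0.392 → slack +2.394/-2.046; half-tol=0.441, Σhalf²=0.720208
Nominal = -138.710. Worst-case = [-138.710 - 2.046, -138.710 + 2.394] = [-140.756, -136.316]. RSS = √0.720208 = 0.849.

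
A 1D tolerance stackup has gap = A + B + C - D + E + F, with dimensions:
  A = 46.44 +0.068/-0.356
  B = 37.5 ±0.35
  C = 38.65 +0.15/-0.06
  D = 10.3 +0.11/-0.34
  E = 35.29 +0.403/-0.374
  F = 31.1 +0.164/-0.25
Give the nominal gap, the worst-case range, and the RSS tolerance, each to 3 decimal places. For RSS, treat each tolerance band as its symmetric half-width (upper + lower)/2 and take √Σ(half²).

Stack each dimension's contribution:
  +A: nom +46.440 → Σnom=46.440; wc +0.068/-0.356 → slack +0.068/-0.356; half-tol=0.212, Σhalf²=0.044944
  +B: nom +37.500 → Σnom=83.940; wc +0.350/-0.350 → slack +0.418/-0.706; half-tol=0.350, Σhalf²=0.167444
  +C: nom +38.650 → Σnom=122.590; wc +0.150/-0.060 → slack +0.568/-0.766; half-tol=0.105, Σhalf²=0.178469
  -D: nom -10.300 → Σnom=112.290; wc +0.340/-0.110 → slack +0.908/-0.876; half-tol=0.225, Σhalf²=0.229094
  +E: nom +35.290 → Σnom=147.580; wc +0.403/-0.374 → slack +1.311/-1.250; half-tol=0.389, Σhalf²=0.380026
  +F: nom +31.100 → Σnom=178.680; wc +0.164/-0.250 → slack +1.475/-1.500; half-tol=0.207, Σhalf²=0.422875
Nominal = 178.680. Worst-case = [178.680 - 1.500, 178.680 + 1.475] = [177.180, 180.155]. RSS = √0.422875 = 0.650.

nominal=178.680 wc=[177.180,180.155] rss=0.650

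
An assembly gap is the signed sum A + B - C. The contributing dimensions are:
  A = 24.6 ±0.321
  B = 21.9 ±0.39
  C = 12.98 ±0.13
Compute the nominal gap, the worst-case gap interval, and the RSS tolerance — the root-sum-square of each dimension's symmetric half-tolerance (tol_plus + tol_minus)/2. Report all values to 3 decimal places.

nominal=33.520 wc=[32.679,34.361] rss=0.522

Stack each dimension's contribution:
  +A: nom +24.600 → Σnom=24.600; wc +0.321/-0.321 → slack +0.321/-0.321; half-tol=0.321, Σhalf²=0.103041
  +B: nom +21.900 → Σnom=46.500; wc +0.390/-0.390 → slack +0.711/-0.711; half-tol=0.390, Σhalf²=0.255141
  -C: nom -12.980 → Σnom=33.520; wc +0.130/-0.130 → slack +0.841/-0.841; half-tol=0.130, Σhalf²=0.272041
Nominal = 33.520. Worst-case = [33.520 - 0.841, 33.520 + 0.841] = [32.679, 34.361]. RSS = √0.272041 = 0.522.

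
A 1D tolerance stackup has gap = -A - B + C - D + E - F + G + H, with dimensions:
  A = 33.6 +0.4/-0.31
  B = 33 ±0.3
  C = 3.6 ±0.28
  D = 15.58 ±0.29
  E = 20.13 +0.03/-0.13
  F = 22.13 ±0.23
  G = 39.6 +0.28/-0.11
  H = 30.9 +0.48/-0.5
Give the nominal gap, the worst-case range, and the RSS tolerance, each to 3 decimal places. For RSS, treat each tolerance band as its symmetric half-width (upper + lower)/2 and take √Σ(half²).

Stack each dimension's contribution:
  -A: nom -33.600 → Σnom=-33.600; wc +0.310/-0.400 → slack +0.310/-0.400; half-tol=0.355, Σhalf²=0.126025
  -B: nom -33.000 → Σnom=-66.600; wc +0.300/-0.300 → slack +0.610/-0.700; half-tol=0.300, Σhalf²=0.216025
  +C: nom +3.600 → Σnom=-63.000; wc +0.280/-0.280 → slack +0.890/-0.980; half-tol=0.280, Σhalf²=0.294425
  -D: nom -15.580 → Σnom=-78.580; wc +0.290/-0.290 → slack +1.180/-1.270; half-tol=0.290, Σhalf²=0.378525
  +E: nom +20.130 → Σnom=-58.450; wc +0.030/-0.130 → slack +1.210/-1.400; half-tol=0.080, Σhalf²=0.384925
  -F: nom -22.130 → Σnom=-80.580; wc +0.230/-0.230 → slack +1.440/-1.630; half-tol=0.230, Σhalf²=0.437825
  +G: nom +39.600 → Σnom=-40.980; wc +0.280/-0.110 → slack +1.720/-1.740; half-tol=0.195, Σhalf²=0.475850
  +H: nom +30.900 → Σnom=-10.080; wc +0.480/-0.500 → slack +2.200/-2.240; half-tol=0.490, Σhalf²=0.715950
Nominal = -10.080. Worst-case = [-10.080 - 2.240, -10.080 + 2.200] = [-12.320, -7.880]. RSS = √0.715950 = 0.846.

nominal=-10.080 wc=[-12.320,-7.880] rss=0.846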